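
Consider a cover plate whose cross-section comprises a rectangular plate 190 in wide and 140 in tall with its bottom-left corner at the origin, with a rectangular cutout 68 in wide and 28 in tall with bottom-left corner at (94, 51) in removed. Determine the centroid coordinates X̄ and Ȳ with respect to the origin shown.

Part | A | x̄ᵢ | ȳᵢ | A·x̄ᵢ | A·ȳᵢ
plate | 26600.00 | 95.00 | 70.00 | 2527000.00 | 1862000.00
hole | -1904.00 | 128.00 | 65.00 | -243712.00 | -123760.00
Σ | 24696.00 |  |  | 2283288.00 | 1738240.00
X̄ = 2283288.00 / 24696.00 = 92.46 in
Ȳ = 1738240.00 / 24696.00 = 70.39 in

X̄ = 92.46 in, Ȳ = 70.39 in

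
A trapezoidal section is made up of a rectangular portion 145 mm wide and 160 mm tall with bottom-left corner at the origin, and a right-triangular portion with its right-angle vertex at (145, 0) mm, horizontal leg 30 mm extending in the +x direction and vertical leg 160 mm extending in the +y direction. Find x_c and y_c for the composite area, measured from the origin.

x_c = 80.23 mm, y_c = 77.50 mm

Part | A | x̄ᵢ | ȳᵢ | A·x̄ᵢ | A·ȳᵢ
rectangular portion | 23200.00 | 72.50 | 80.00 | 1682000.00 | 1856000.00
triangular portion | 2400.00 | 155.00 | 53.33 | 372000.00 | 128000.00
Σ | 25600.00 |  |  | 2054000.00 | 1984000.00
x_c = 2054000.00 / 25600.00 = 80.23 mm
y_c = 1984000.00 / 25600.00 = 77.50 mm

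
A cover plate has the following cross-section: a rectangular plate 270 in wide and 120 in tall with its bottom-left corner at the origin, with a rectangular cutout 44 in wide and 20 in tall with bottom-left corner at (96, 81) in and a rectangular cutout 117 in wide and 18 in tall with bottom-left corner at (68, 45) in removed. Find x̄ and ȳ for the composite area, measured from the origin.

x̄ = 136.12 in, ȳ = 59.50 in

Part | A | x̄ᵢ | ȳᵢ | A·x̄ᵢ | A·ȳᵢ
plate | 32400.00 | 135.00 | 60.00 | 4374000.00 | 1944000.00
hole 1 | -880.00 | 118.00 | 91.00 | -103840.00 | -80080.00
hole 2 | -2106.00 | 126.50 | 54.00 | -266409.00 | -113724.00
Σ | 29414.00 |  |  | 4003751.00 | 1750196.00
x̄ = 4003751.00 / 29414.00 = 136.12 in
ȳ = 1750196.00 / 29414.00 = 59.50 in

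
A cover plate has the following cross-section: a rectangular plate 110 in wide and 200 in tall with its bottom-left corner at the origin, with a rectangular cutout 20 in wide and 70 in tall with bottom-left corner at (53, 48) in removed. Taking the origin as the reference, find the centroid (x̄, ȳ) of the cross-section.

plate: A = 110 × 200 = 22000.00, centroid at (55.00, 100.00).
hole: A = −(20 × 70) = -1400.00, centroid at (63.00, 83.00).
ΣA = 20600.00 in², ΣAx̄ = 1121800.00 in³, ΣAȳ = 2083800.00 in³.
x̄ = 1121800.00/20600.00 = 54.46 in; ȳ = 2083800.00/20600.00 = 101.16 in.

x̄ = 54.46 in, ȳ = 101.16 in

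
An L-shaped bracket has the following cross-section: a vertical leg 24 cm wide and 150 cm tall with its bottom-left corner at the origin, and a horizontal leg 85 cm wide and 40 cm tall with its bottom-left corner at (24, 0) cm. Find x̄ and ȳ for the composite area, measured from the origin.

vertical leg: A = 24 × 150 = 3600.00, centroid at (12.00, 75.00).
horizontal leg: A = 85 × 40 = 3400.00, centroid at (66.50, 20.00).
ΣA = 7000.00 cm²
ΣAx̄ = (3600.00)(12.00) + (3400.00)(66.50) = 269300.00 cm³
ΣAȳ = (3600.00)(75.00) + (3400.00)(20.00) = 338000.00 cm³
x̄ = 269300.00 / 7000.00 = 38.47 cm
ȳ = 338000.00 / 7000.00 = 48.29 cm

x̄ = 38.47 cm, ȳ = 48.29 cm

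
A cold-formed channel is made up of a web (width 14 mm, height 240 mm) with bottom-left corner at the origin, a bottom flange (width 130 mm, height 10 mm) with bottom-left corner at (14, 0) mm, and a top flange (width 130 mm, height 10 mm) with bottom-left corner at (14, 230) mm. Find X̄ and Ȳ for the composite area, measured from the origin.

web: A = 14 × 240 = 3360.00, centroid at (7.00, 120.00).
bottom flange: A = 130 × 10 = 1300.00, centroid at (79.00, 5.00).
top flange: A = 130 × 10 = 1300.00, centroid at (79.00, 235.00).
ΣA = 5960.00 mm²
ΣAX̄ = (3360.00)(7.00) + (1300.00)(79.00) + (1300.00)(79.00) = 228920.00 mm³
ΣAȲ = (3360.00)(120.00) + (1300.00)(5.00) + (1300.00)(235.00) = 715200.00 mm³
X̄ = 228920.00 / 5960.00 = 38.41 mm
Ȳ = 715200.00 / 5960.00 = 120.00 mm

X̄ = 38.41 mm, Ȳ = 120.00 mm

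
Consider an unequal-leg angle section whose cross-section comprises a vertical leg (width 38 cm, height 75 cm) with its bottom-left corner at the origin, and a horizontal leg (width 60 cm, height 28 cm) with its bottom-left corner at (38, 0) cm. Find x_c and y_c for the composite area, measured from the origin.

Part | A | x̄ᵢ | ȳᵢ | A·x̄ᵢ | A·ȳᵢ
vertical leg | 2850.00 | 19.00 | 37.50 | 54150.00 | 106875.00
horizontal leg | 1680.00 | 68.00 | 14.00 | 114240.00 | 23520.00
Σ | 4530.00 |  |  | 168390.00 | 130395.00
x_c = 168390.00 / 4530.00 = 37.17 cm
y_c = 130395.00 / 4530.00 = 28.78 cm

x_c = 37.17 cm, y_c = 28.78 cm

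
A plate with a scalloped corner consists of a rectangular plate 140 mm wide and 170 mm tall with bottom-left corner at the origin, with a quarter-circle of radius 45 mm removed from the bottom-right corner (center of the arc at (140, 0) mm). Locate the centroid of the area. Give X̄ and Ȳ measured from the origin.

plate: A = 140 × 170 = 23800.00, centroid at (70.00, 85.00).
removed quarter-circle: A = −¼π·45² = -1590.43, centroid at (120.90, 19.10).
ΣA = 22209.57 mm², ΣAX̄ = 1473714.62 mm³, ΣAȲ = 1992625.00 mm³.
X̄ = 1473714.62/22209.57 = 66.35 mm; Ȳ = 1992625.00/22209.57 = 89.72 mm.

X̄ = 66.35 mm, Ȳ = 89.72 mm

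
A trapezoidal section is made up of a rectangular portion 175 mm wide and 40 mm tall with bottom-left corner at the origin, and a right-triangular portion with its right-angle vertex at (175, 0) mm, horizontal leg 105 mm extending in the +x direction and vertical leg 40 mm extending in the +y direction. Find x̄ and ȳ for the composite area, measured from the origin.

rectangular portion: A = 175 × 40 = 7000.00, centroid at (87.50, 20.00).
triangular portion: A = ½·105·40 = 2100.00, centroid at (210.00, 13.33).
ΣA = 9100.00 mm²
ΣAx̄ = (7000.00)(87.50) + (2100.00)(210.00) = 1053500.00 mm³
ΣAȳ = (7000.00)(20.00) + (2100.00)(13.33) = 168000.00 mm³
x̄ = 1053500.00 / 9100.00 = 115.77 mm
ȳ = 168000.00 / 9100.00 = 18.46 mm

x̄ = 115.77 mm, ȳ = 18.46 mm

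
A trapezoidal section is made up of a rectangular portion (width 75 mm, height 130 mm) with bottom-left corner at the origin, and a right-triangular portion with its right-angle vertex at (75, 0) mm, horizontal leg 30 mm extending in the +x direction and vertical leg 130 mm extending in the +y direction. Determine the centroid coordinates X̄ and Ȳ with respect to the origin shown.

Part | A | x̄ᵢ | ȳᵢ | A·x̄ᵢ | A·ȳᵢ
rectangular portion | 9750.00 | 37.50 | 65.00 | 365625.00 | 633750.00
triangular portion | 1950.00 | 85.00 | 43.33 | 165750.00 | 84500.00
Σ | 11700.00 |  |  | 531375.00 | 718250.00
X̄ = 531375.00 / 11700.00 = 45.42 mm
Ȳ = 718250.00 / 11700.00 = 61.39 mm

X̄ = 45.42 mm, Ȳ = 61.39 mm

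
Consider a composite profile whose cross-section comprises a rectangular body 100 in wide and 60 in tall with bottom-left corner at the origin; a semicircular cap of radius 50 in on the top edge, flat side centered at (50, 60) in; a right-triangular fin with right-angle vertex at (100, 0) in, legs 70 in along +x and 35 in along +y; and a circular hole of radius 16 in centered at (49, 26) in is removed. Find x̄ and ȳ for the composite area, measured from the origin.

Part | A | x̄ᵢ | ȳᵢ | A·x̄ᵢ | A·ȳᵢ
rectangular body | 6000.00 | 50.00 | 30.00 | 300000.00 | 180000.00
semicircular top | 3926.99 | 50.00 | 81.22 | 196349.54 | 318952.78
triangular fin | 1225.00 | 123.33 | 11.67 | 151083.33 | 14291.67
hole | -804.25 | 49.00 | 26.00 | -39408.14 | -20910.44
Σ | 10347.74 |  |  | 608024.74 | 492334.01
x̄ = 608024.74 / 10347.74 = 58.76 in
ȳ = 492334.01 / 10347.74 = 47.58 in

x̄ = 58.76 in, ȳ = 47.58 in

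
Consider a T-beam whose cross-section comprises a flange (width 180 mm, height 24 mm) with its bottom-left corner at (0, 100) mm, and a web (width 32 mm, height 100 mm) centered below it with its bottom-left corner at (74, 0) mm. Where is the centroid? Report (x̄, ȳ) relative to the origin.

Part | A | x̄ᵢ | ȳᵢ | A·x̄ᵢ | A·ȳᵢ
web | 3200.00 | 90.00 | 50.00 | 288000.00 | 160000.00
flange | 4320.00 | 90.00 | 112.00 | 388800.00 | 483840.00
Σ | 7520.00 |  |  | 676800.00 | 643840.00
x̄ = 676800.00 / 7520.00 = 90.00 mm
ȳ = 643840.00 / 7520.00 = 85.62 mm

x̄ = 90.00 mm, ȳ = 85.62 mm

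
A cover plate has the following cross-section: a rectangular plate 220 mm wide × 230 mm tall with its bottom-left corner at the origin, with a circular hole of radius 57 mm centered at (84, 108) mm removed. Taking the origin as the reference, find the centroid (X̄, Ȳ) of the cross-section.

Part | A | x̄ᵢ | ȳᵢ | A·x̄ᵢ | A·ȳᵢ
plate | 50600.00 | 110.00 | 115.00 | 5566000.00 | 5819000.00
hole | -10207.03 | 84.00 | 108.00 | -857390.90 | -1102359.73
Σ | 40392.97 |  |  | 4708609.10 | 4716640.27
X̄ = 4708609.10 / 40392.97 = 116.57 mm
Ȳ = 4716640.27 / 40392.97 = 116.77 mm

X̄ = 116.57 mm, Ȳ = 116.77 mm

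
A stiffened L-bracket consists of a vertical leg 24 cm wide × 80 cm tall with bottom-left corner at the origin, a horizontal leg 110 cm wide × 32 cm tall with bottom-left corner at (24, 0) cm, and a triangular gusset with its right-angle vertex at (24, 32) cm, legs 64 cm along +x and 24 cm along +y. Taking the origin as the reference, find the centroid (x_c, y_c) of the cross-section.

x_c = 54.11 cm, y_c = 26.39 cm

Part | A | x̄ᵢ | ȳᵢ | A·x̄ᵢ | A·ȳᵢ
vertical leg | 1920.00 | 12.00 | 40.00 | 23040.00 | 76800.00
horizontal leg | 3520.00 | 79.00 | 16.00 | 278080.00 | 56320.00
gusset | 768.00 | 45.33 | 40.00 | 34816.00 | 30720.00
Σ | 6208.00 |  |  | 335936.00 | 163840.00
x_c = 335936.00 / 6208.00 = 54.11 cm
y_c = 163840.00 / 6208.00 = 26.39 cm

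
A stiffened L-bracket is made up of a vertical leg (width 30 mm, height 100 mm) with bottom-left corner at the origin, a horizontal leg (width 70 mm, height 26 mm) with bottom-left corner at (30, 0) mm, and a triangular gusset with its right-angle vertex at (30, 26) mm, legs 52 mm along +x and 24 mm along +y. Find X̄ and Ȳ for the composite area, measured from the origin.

X̄ = 35.42 mm, Ȳ = 35.80 mm

vertical leg: A = 30 × 100 = 3000.00, centroid at (15.00, 50.00).
horizontal leg: A = 70 × 26 = 1820.00, centroid at (65.00, 13.00).
gusset: A = ½·52·24 = 624.00, centroid at (47.33, 34.00).
ΣA = 5444.00 mm²
ΣAX̄ = (3000.00)(15.00) + (1820.00)(65.00) + (624.00)(47.33) = 192836.00 mm³
ΣAȲ = (3000.00)(50.00) + (1820.00)(13.00) + (624.00)(34.00) = 194876.00 mm³
X̄ = 192836.00 / 5444.00 = 35.42 mm
Ȳ = 194876.00 / 5444.00 = 35.80 mm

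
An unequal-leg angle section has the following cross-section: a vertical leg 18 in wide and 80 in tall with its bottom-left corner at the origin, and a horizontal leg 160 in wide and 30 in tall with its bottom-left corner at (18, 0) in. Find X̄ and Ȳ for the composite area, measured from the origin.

X̄ = 77.46 in, Ȳ = 20.77 in

Part | A | x̄ᵢ | ȳᵢ | A·x̄ᵢ | A·ȳᵢ
vertical leg | 1440.00 | 9.00 | 40.00 | 12960.00 | 57600.00
horizontal leg | 4800.00 | 98.00 | 15.00 | 470400.00 | 72000.00
Σ | 6240.00 |  |  | 483360.00 | 129600.00
X̄ = 483360.00 / 6240.00 = 77.46 in
Ȳ = 129600.00 / 6240.00 = 20.77 in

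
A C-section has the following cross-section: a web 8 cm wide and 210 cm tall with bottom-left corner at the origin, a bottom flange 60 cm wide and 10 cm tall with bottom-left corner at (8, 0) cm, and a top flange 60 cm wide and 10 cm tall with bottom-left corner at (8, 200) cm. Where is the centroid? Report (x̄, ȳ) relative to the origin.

web: A = 8 × 210 = 1680.00, centroid at (4.00, 105.00).
bottom flange: A = 60 × 10 = 600.00, centroid at (38.00, 5.00).
top flange: A = 60 × 10 = 600.00, centroid at (38.00, 205.00).
ΣA = 2880.00 cm²
ΣAx̄ = (1680.00)(4.00) + (600.00)(38.00) + (600.00)(38.00) = 52320.00 cm³
ΣAȳ = (1680.00)(105.00) + (600.00)(5.00) + (600.00)(205.00) = 302400.00 cm³
x̄ = 52320.00 / 2880.00 = 18.17 cm
ȳ = 302400.00 / 2880.00 = 105.00 cm

x̄ = 18.17 cm, ȳ = 105.00 cm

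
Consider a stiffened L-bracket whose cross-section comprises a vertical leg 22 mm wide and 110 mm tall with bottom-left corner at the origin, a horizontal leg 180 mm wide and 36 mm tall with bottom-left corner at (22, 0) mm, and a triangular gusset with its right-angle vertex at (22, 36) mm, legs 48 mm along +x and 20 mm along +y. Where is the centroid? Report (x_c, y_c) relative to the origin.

vertical leg: A = 22 × 110 = 2420.00, centroid at (11.00, 55.00).
horizontal leg: A = 180 × 36 = 6480.00, centroid at (112.00, 18.00).
gusset: A = ½·48·20 = 480.00, centroid at (38.00, 42.67).
ΣA = 9380.00 mm²
ΣAx_c = (2420.00)(11.00) + (6480.00)(112.00) + (480.00)(38.00) = 770620.00 mm³
ΣAy_c = (2420.00)(55.00) + (6480.00)(18.00) + (480.00)(42.67) = 270220.00 mm³
x_c = 770620.00 / 9380.00 = 82.16 mm
y_c = 270220.00 / 9380.00 = 28.81 mm

x_c = 82.16 mm, y_c = 28.81 mm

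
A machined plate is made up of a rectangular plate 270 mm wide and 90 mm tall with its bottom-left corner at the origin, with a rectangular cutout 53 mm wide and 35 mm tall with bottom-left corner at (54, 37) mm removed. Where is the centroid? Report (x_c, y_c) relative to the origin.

x_c = 139.50 mm, y_c = 44.21 mm

plate: A = 270 × 90 = 24300.00, centroid at (135.00, 45.00).
hole: A = −(53 × 35) = -1855.00, centroid at (80.50, 54.50).
ΣA = 22445.00 mm², ΣAx_c = 3131172.50 mm³, ΣAy_c = 992402.50 mm³.
x_c = 3131172.50/22445.00 = 139.50 mm; y_c = 992402.50/22445.00 = 44.21 mm.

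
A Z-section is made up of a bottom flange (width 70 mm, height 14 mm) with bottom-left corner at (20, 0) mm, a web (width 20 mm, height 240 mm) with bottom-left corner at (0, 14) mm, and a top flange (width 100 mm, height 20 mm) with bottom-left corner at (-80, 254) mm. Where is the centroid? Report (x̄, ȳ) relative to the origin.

x̄ = 5.39 mm, ȳ = 151.42 mm

bottom flange: A = 70 × 14 = 980.00, centroid at (55.00, 7.00).
web: A = 20 × 240 = 4800.00, centroid at (10.00, 134.00).
top flange: A = 100 × 20 = 2000.00, centroid at (-30.00, 264.00).
ΣA = 7780.00 mm², ΣAx̄ = 41900.00 mm³, ΣAȳ = 1178060.00 mm³.
x̄ = 41900.00/7780.00 = 5.39 mm; ȳ = 1178060.00/7780.00 = 151.42 mm.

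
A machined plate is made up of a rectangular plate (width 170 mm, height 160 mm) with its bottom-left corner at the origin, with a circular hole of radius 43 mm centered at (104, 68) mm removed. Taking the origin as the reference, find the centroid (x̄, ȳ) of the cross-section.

x̄ = 79.84 mm, ȳ = 83.26 mm

plate: A = 170 × 160 = 27200.00, centroid at (85.00, 80.00).
hole: A = −π·43² = -5808.80, centroid at (104.00, 68.00).
ΣA = 21391.20 mm²
ΣAx̄ = (27200.00)(85.00) + (-5808.80)(104.00) = 1707884.30 mm³
ΣAȳ = (27200.00)(80.00) + (-5808.80)(68.00) = 1781001.27 mm³
x̄ = 1707884.30 / 21391.20 = 79.84 mm
ȳ = 1781001.27 / 21391.20 = 83.26 mm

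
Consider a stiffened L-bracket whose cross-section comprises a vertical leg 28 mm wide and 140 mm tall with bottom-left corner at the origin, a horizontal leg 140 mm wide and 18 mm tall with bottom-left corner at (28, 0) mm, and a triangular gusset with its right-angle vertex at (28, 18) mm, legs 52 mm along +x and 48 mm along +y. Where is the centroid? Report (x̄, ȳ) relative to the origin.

vertical leg: A = 28 × 140 = 3920.00, centroid at (14.00, 70.00).
horizontal leg: A = 140 × 18 = 2520.00, centroid at (98.00, 9.00).
gusset: A = ½·52·48 = 1248.00, centroid at (45.33, 34.00).
ΣA = 7688.00 mm²
ΣAx̄ = (3920.00)(14.00) + (2520.00)(98.00) + (1248.00)(45.33) = 358416.00 mm³
ΣAȳ = (3920.00)(70.00) + (2520.00)(9.00) + (1248.00)(34.00) = 339512.00 mm³
x̄ = 358416.00 / 7688.00 = 46.62 mm
ȳ = 339512.00 / 7688.00 = 44.16 mm

x̄ = 46.62 mm, ȳ = 44.16 mm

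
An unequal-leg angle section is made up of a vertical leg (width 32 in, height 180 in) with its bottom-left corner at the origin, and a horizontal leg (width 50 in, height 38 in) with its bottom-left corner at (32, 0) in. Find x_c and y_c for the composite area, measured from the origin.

x_c = 26.17 in, y_c = 72.39 in

vertical leg: A = 32 × 180 = 5760.00, centroid at (16.00, 90.00).
horizontal leg: A = 50 × 38 = 1900.00, centroid at (57.00, 19.00).
ΣA = 7660.00 in², ΣAx_c = 200460.00 in³, ΣAy_c = 554500.00 in³.
x_c = 200460.00/7660.00 = 26.17 in; y_c = 554500.00/7660.00 = 72.39 in.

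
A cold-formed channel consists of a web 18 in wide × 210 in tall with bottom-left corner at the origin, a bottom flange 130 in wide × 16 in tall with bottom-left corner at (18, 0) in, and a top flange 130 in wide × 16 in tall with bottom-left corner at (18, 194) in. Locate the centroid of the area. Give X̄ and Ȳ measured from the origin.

X̄ = 47.77 in, Ȳ = 105.00 in

web: A = 18 × 210 = 3780.00, centroid at (9.00, 105.00).
bottom flange: A = 130 × 16 = 2080.00, centroid at (83.00, 8.00).
top flange: A = 130 × 16 = 2080.00, centroid at (83.00, 202.00).
ΣA = 7940.00 in²
ΣAX̄ = (3780.00)(9.00) + (2080.00)(83.00) + (2080.00)(83.00) = 379300.00 in³
ΣAȲ = (3780.00)(105.00) + (2080.00)(8.00) + (2080.00)(202.00) = 833700.00 in³
X̄ = 379300.00 / 7940.00 = 47.77 in
Ȳ = 833700.00 / 7940.00 = 105.00 in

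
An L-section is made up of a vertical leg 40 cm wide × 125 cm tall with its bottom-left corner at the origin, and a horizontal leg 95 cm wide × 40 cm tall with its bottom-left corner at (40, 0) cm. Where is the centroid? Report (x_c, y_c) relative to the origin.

vertical leg: A = 40 × 125 = 5000.00, centroid at (20.00, 62.50).
horizontal leg: A = 95 × 40 = 3800.00, centroid at (87.50, 20.00).
ΣA = 8800.00 cm², ΣAx_c = 432500.00 cm³, ΣAy_c = 388500.00 cm³.
x_c = 432500.00/8800.00 = 49.15 cm; y_c = 388500.00/8800.00 = 44.15 cm.

x_c = 49.15 cm, y_c = 44.15 cm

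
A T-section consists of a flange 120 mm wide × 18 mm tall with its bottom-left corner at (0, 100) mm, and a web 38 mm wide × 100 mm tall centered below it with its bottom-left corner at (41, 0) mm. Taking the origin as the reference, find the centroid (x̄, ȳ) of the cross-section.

x̄ = 60.00 mm, ȳ = 71.38 mm

web: A = 38 × 100 = 3800.00, centroid at (60.00, 50.00).
flange: A = 120 × 18 = 2160.00, centroid at (60.00, 109.00).
ΣA = 5960.00 mm², ΣAx̄ = 357600.00 mm³, ΣAȳ = 425440.00 mm³.
x̄ = 357600.00/5960.00 = 60.00 mm; ȳ = 425440.00/5960.00 = 71.38 mm.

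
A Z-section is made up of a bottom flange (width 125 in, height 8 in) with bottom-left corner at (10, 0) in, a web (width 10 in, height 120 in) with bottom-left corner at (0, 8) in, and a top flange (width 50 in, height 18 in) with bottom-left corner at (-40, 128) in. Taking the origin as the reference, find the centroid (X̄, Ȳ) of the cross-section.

X̄ = 20.97 in, Ȳ = 67.39 in

Part | A | x̄ᵢ | ȳᵢ | A·x̄ᵢ | A·ȳᵢ
bottom flange | 1000.00 | 72.50 | 4.00 | 72500.00 | 4000.00
web | 1200.00 | 5.00 | 68.00 | 6000.00 | 81600.00
top flange | 900.00 | -15.00 | 137.00 | -13500.00 | 123300.00
Σ | 3100.00 |  |  | 65000.00 | 208900.00
X̄ = 65000.00 / 3100.00 = 20.97 in
Ȳ = 208900.00 / 3100.00 = 67.39 in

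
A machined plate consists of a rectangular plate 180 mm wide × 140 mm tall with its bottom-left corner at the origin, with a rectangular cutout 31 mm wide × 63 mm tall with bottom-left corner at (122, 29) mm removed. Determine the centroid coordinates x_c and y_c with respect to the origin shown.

x_c = 86.01 mm, y_c = 70.80 mm

Part | A | x̄ᵢ | ȳᵢ | A·x̄ᵢ | A·ȳᵢ
plate | 25200.00 | 90.00 | 70.00 | 2268000.00 | 1764000.00
hole | -1953.00 | 137.50 | 60.50 | -268537.50 | -118156.50
Σ | 23247.00 |  |  | 1999462.50 | 1645843.50
x_c = 1999462.50 / 23247.00 = 86.01 mm
y_c = 1645843.50 / 23247.00 = 70.80 mm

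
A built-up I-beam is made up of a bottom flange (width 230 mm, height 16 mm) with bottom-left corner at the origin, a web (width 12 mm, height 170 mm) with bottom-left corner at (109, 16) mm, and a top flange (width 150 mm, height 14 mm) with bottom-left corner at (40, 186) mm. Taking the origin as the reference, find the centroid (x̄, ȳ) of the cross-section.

x̄ = 115.00 mm, ȳ = 81.94 mm

bottom flange: A = 230 × 16 = 3680.00, centroid at (115.00, 8.00).
web: A = 12 × 170 = 2040.00, centroid at (115.00, 101.00).
top flange: A = 150 × 14 = 2100.00, centroid at (115.00, 193.00).
ΣA = 7820.00 mm², ΣAx̄ = 899300.00 mm³, ΣAȳ = 640780.00 mm³.
x̄ = 899300.00/7820.00 = 115.00 mm; ȳ = 640780.00/7820.00 = 81.94 mm.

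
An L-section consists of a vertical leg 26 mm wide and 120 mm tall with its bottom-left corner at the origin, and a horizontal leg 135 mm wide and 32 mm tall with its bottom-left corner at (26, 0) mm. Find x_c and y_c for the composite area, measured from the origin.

x_c = 59.74 mm, y_c = 34.45 mm

vertical leg: A = 26 × 120 = 3120.00, centroid at (13.00, 60.00).
horizontal leg: A = 135 × 32 = 4320.00, centroid at (93.50, 16.00).
ΣA = 7440.00 mm²
ΣAx_c = (3120.00)(13.00) + (4320.00)(93.50) = 444480.00 mm³
ΣAy_c = (3120.00)(60.00) + (4320.00)(16.00) = 256320.00 mm³
x_c = 444480.00 / 7440.00 = 59.74 mm
y_c = 256320.00 / 7440.00 = 34.45 mm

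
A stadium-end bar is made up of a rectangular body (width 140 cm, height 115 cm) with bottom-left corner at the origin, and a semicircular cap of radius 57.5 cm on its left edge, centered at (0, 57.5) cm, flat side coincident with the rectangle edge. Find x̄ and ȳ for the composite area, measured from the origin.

Part | A | x̄ᵢ | ȳᵢ | A·x̄ᵢ | A·ȳᵢ
rectangular body | 16100.00 | 70.00 | 57.50 | 1127000.00 | 925750.00
semicircular end | 5193.45 | -24.40 | 57.50 | -126739.58 | 298623.11
Σ | 21293.45 |  |  | 1000260.42 | 1224373.11
x̄ = 1000260.42 / 21293.45 = 46.98 cm
ȳ = 1224373.11 / 21293.45 = 57.50 cm

x̄ = 46.98 cm, ȳ = 57.50 cm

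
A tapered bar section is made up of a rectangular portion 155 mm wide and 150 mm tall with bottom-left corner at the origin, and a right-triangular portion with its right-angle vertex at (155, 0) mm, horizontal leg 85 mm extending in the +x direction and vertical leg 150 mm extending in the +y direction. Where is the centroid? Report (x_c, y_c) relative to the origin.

rectangular portion: A = 155 × 150 = 23250.00, centroid at (77.50, 75.00).
triangular portion: A = ½·85·150 = 6375.00, centroid at (183.33, 50.00).
ΣA = 29625.00 mm²
ΣAx_c = (23250.00)(77.50) + (6375.00)(183.33) = 2970625.00 mm³
ΣAy_c = (23250.00)(75.00) + (6375.00)(50.00) = 2062500.00 mm³
x_c = 2970625.00 / 29625.00 = 100.27 mm
y_c = 2062500.00 / 29625.00 = 69.62 mm

x_c = 100.27 mm, y_c = 69.62 mm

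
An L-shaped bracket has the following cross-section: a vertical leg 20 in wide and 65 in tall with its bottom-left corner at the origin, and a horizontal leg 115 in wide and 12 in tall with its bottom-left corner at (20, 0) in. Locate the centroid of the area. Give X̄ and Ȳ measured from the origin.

X̄ = 44.76 in, Ȳ = 18.85 in

vertical leg: A = 20 × 65 = 1300.00, centroid at (10.00, 32.50).
horizontal leg: A = 115 × 12 = 1380.00, centroid at (77.50, 6.00).
ΣA = 2680.00 in², ΣAX̄ = 119950.00 in³, ΣAȲ = 50530.00 in³.
X̄ = 119950.00/2680.00 = 44.76 in; Ȳ = 50530.00/2680.00 = 18.85 in.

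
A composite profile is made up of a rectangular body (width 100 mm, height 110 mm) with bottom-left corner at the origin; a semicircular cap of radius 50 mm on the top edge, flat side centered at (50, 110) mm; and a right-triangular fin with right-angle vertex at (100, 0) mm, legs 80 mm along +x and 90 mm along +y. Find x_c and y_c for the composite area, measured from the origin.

x_c = 64.90 mm, y_c = 66.30 mm

rectangular body: A = 100 × 110 = 11000.00, centroid at (50.00, 55.00).
semicircular top: A = ½π·50² = 3926.99, centroid at (50.00, 131.22).
triangular fin: A = ½·80·90 = 3600.00, centroid at (126.67, 30.00).
ΣA = 18526.99 mm²
ΣAx_c = (11000.00)(50.00) + (3926.99)(50.00) + (3600.00)(126.67) = 1202349.54 mm³
ΣAy_c = (11000.00)(55.00) + (3926.99)(131.22) + (3600.00)(30.00) = 1228302.32 mm³
x_c = 1202349.54 / 18526.99 = 64.90 mm
y_c = 1228302.32 / 18526.99 = 66.30 mm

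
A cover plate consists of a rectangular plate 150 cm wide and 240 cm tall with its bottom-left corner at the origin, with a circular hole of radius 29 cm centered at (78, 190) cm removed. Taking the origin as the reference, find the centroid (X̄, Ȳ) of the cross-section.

X̄ = 74.76 cm, Ȳ = 114.46 cm

Part | A | x̄ᵢ | ȳᵢ | A·x̄ᵢ | A·ȳᵢ
plate | 36000.00 | 75.00 | 120.00 | 2700000.00 | 4320000.00
hole | -2642.08 | 78.00 | 190.00 | -206082.19 | -501995.09
Σ | 33357.92 |  |  | 2493917.81 | 3818004.91
X̄ = 2493917.81 / 33357.92 = 74.76 cm
Ȳ = 3818004.91 / 33357.92 = 114.46 cm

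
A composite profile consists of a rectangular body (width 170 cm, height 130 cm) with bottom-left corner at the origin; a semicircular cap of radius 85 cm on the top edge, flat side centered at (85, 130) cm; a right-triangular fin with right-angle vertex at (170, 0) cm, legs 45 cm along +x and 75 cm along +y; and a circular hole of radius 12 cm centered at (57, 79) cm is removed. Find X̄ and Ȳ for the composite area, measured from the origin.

X̄ = 90.23 cm, Ȳ = 95.94 cm

rectangular body: A = 170 × 130 = 22100.00, centroid at (85.00, 65.00).
semicircular top: A = ½π·85² = 11349.00, centroid at (85.00, 166.08).
triangular fin: A = ½·45·75 = 1687.50, centroid at (185.00, 25.00).
hole: A = −π·12² = -452.39, centroid at (57.00, 79.00).
ΣA = 34684.11 cm²
ΣAX̄ = (22100.00)(85.00) + (11349.00)(85.00) + (1687.50)(185.00) + (-452.39)(57.00) = 3129566.60 cm³
ΣAȲ = (22100.00)(65.00) + (11349.00)(166.08) + (1687.50)(25.00) + (-452.39)(79.00) = 3327735.86 cm³
X̄ = 3129566.60 / 34684.11 = 90.23 cm
Ȳ = 3327735.86 / 34684.11 = 95.94 cm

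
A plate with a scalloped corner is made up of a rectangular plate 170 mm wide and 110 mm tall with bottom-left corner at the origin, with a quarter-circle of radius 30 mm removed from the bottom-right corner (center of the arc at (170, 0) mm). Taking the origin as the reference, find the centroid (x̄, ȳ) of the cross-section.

x̄ = 82.16 mm, ȳ = 56.66 mm

plate: A = 170 × 110 = 18700.00, centroid at (85.00, 55.00).
removed quarter-circle: A = −¼π·30² = -706.86, centroid at (157.27, 12.73).
ΣA = 17993.14 mm²
ΣAx̄ = (18700.00)(85.00) + (-706.86)(157.27) = 1478334.08 mm³
ΣAȳ = (18700.00)(55.00) + (-706.86)(12.73) = 1019500.00 mm³
x̄ = 1478334.08 / 17993.14 = 82.16 mm
ȳ = 1019500.00 / 17993.14 = 56.66 mm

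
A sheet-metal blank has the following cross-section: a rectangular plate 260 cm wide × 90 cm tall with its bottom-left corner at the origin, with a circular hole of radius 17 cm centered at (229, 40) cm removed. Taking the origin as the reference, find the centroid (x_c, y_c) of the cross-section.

x_c = 126.00 cm, y_c = 45.20 cm

Part | A | x̄ᵢ | ȳᵢ | A·x̄ᵢ | A·ȳᵢ
plate | 23400.00 | 130.00 | 45.00 | 3042000.00 | 1053000.00
hole | -907.92 | 229.00 | 40.00 | -207913.74 | -36316.81
Σ | 22492.08 |  |  | 2834086.26 | 1016683.19
x_c = 2834086.26 / 22492.08 = 126.00 cm
y_c = 1016683.19 / 22492.08 = 45.20 cm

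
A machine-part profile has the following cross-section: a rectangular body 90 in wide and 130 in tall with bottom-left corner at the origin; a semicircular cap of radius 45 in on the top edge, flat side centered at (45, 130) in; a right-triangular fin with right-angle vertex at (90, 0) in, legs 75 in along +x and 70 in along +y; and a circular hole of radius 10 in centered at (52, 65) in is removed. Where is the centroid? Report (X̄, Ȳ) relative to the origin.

rectangular body: A = 90 × 130 = 11700.00, centroid at (45.00, 65.00).
semicircular top: A = ½π·45² = 3180.86, centroid at (45.00, 149.10).
triangular fin: A = ½·75·70 = 2625.00, centroid at (115.00, 23.33).
hole: A = −π·10² = -314.16, centroid at (52.00, 65.00).
ΣA = 17191.70 in²
ΣAX̄ = (11700.00)(45.00) + (3180.86)(45.00) + (2625.00)(115.00) + (-314.16)(52.00) = 955177.53 in³
ΣAȲ = (11700.00)(65.00) + (3180.86)(149.10) + (2625.00)(23.33) + (-314.16)(65.00) = 1275591.78 in³
X̄ = 955177.53 / 17191.70 = 55.56 in
Ȳ = 1275591.78 / 17191.70 = 74.20 in

X̄ = 55.56 in, Ȳ = 74.20 in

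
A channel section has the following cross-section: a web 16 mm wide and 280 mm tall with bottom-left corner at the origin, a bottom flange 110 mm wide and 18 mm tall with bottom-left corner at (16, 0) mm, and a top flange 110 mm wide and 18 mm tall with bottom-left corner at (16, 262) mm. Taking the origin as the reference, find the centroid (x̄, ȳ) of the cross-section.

Part | A | x̄ᵢ | ȳᵢ | A·x̄ᵢ | A·ȳᵢ
web | 4480.00 | 8.00 | 140.00 | 35840.00 | 627200.00
bottom flange | 1980.00 | 71.00 | 9.00 | 140580.00 | 17820.00
top flange | 1980.00 | 71.00 | 271.00 | 140580.00 | 536580.00
Σ | 8440.00 |  |  | 317000.00 | 1181600.00
x̄ = 317000.00 / 8440.00 = 37.56 mm
ȳ = 1181600.00 / 8440.00 = 140.00 mm

x̄ = 37.56 mm, ȳ = 140.00 mm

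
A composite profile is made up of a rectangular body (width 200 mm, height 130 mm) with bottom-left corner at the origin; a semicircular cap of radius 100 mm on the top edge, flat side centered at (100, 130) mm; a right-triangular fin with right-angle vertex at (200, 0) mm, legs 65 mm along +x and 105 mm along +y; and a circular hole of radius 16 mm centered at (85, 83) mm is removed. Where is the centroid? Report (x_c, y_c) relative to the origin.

rectangular body: A = 200 × 130 = 26000.00, centroid at (100.00, 65.00).
semicircular top: A = ½π·100² = 15707.96, centroid at (100.00, 172.44).
triangular fin: A = ½·65·105 = 3412.50, centroid at (221.67, 35.00).
hole: A = −π·16² = -804.25, centroid at (85.00, 83.00).
ΣA = 44316.22 mm²
ΣAx_c = (26000.00)(100.00) + (15707.96)(100.00) + (3412.50)(221.67) + (-804.25)(85.00) = 4858872.77 mm³
ΣAy_c = (26000.00)(65.00) + (15707.96)(172.44) + (3412.50)(35.00) + (-804.25)(83.00) = 4451386.83 mm³
x_c = 4858872.77 / 44316.22 = 109.64 mm
y_c = 4451386.83 / 44316.22 = 100.45 mm

x_c = 109.64 mm, y_c = 100.45 mm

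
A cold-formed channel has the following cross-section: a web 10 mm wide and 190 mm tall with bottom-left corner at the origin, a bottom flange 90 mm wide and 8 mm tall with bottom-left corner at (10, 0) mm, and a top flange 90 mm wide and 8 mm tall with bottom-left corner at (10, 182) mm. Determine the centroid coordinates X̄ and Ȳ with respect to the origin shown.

X̄ = 26.56 mm, Ȳ = 95.00 mm

web: A = 10 × 190 = 1900.00, centroid at (5.00, 95.00).
bottom flange: A = 90 × 8 = 720.00, centroid at (55.00, 4.00).
top flange: A = 90 × 8 = 720.00, centroid at (55.00, 186.00).
ΣA = 3340.00 mm²
ΣAX̄ = (1900.00)(5.00) + (720.00)(55.00) + (720.00)(55.00) = 88700.00 mm³
ΣAȲ = (1900.00)(95.00) + (720.00)(4.00) + (720.00)(186.00) = 317300.00 mm³
X̄ = 88700.00 / 3340.00 = 26.56 mm
Ȳ = 317300.00 / 3340.00 = 95.00 mm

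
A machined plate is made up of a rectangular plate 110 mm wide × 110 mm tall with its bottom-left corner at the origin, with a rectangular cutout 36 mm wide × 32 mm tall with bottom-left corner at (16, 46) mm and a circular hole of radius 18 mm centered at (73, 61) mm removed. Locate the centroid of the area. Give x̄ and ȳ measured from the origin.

plate: A = 110 × 110 = 12100.00, centroid at (55.00, 55.00).
hole 1: A = −(36 × 32) = -1152.00, centroid at (34.00, 62.00).
hole 2: A = −π·18² = -1017.88, centroid at (73.00, 61.00).
ΣA = 9930.12 mm²
ΣAx̄ = (12100.00)(55.00) + (-1152.00)(34.00) + (-1017.88)(73.00) = 552027.05 mm³
ΣAȳ = (12100.00)(55.00) + (-1152.00)(62.00) + (-1017.88)(61.00) = 531985.56 mm³
x̄ = 552027.05 / 9930.12 = 55.59 mm
ȳ = 531985.56 / 9930.12 = 53.57 mm

x̄ = 55.59 mm, ȳ = 53.57 mm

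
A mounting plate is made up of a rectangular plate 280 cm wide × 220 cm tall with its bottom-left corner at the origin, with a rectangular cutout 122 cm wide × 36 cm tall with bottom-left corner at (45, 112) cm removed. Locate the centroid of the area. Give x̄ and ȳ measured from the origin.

plate: A = 280 × 220 = 61600.00, centroid at (140.00, 110.00).
hole: A = −(122 × 36) = -4392.00, centroid at (106.00, 130.00).
ΣA = 57208.00 cm²
ΣAx̄ = (61600.00)(140.00) + (-4392.00)(106.00) = 8158448.00 cm³
ΣAȳ = (61600.00)(110.00) + (-4392.00)(130.00) = 6205040.00 cm³
x̄ = 8158448.00 / 57208.00 = 142.61 cm
ȳ = 6205040.00 / 57208.00 = 108.46 cm

x̄ = 142.61 cm, ȳ = 108.46 cm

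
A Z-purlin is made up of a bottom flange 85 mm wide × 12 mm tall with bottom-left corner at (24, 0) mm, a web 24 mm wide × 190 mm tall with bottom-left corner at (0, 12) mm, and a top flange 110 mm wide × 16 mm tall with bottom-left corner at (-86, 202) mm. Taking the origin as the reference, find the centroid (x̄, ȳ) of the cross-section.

x̄ = 9.26 mm, ȳ = 117.66 mm

bottom flange: A = 85 × 12 = 1020.00, centroid at (66.50, 6.00).
web: A = 24 × 190 = 4560.00, centroid at (12.00, 107.00).
top flange: A = 110 × 16 = 1760.00, centroid at (-31.00, 210.00).
ΣA = 7340.00 mm², ΣAx̄ = 67990.00 mm³, ΣAȳ = 863640.00 mm³.
x̄ = 67990.00/7340.00 = 9.26 mm; ȳ = 863640.00/7340.00 = 117.66 mm.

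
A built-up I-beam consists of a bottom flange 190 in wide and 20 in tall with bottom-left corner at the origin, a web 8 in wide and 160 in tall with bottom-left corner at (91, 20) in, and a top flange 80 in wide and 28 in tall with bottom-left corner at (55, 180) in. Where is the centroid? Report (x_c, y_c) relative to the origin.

Part | A | x̄ᵢ | ȳᵢ | A·x̄ᵢ | A·ȳᵢ
bottom flange | 3800.00 | 95.00 | 10.00 | 361000.00 | 38000.00
web | 1280.00 | 95.00 | 100.00 | 121600.00 | 128000.00
top flange | 2240.00 | 95.00 | 194.00 | 212800.00 | 434560.00
Σ | 7320.00 |  |  | 695400.00 | 600560.00
x_c = 695400.00 / 7320.00 = 95.00 in
y_c = 600560.00 / 7320.00 = 82.04 in

x_c = 95.00 in, y_c = 82.04 in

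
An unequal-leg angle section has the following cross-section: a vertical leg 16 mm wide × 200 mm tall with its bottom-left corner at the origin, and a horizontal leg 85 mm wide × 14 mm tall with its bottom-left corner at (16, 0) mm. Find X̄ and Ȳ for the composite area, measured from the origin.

vertical leg: A = 16 × 200 = 3200.00, centroid at (8.00, 100.00).
horizontal leg: A = 85 × 14 = 1190.00, centroid at (58.50, 7.00).
ΣA = 4390.00 mm²
ΣAX̄ = (3200.00)(8.00) + (1190.00)(58.50) = 95215.00 mm³
ΣAȲ = (3200.00)(100.00) + (1190.00)(7.00) = 328330.00 mm³
X̄ = 95215.00 / 4390.00 = 21.69 mm
Ȳ = 328330.00 / 4390.00 = 74.79 mm

X̄ = 21.69 mm, Ȳ = 74.79 mm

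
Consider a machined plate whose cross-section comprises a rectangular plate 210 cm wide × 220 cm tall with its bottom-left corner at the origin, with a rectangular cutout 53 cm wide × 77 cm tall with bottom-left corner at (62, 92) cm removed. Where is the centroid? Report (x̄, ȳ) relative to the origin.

x̄ = 106.60 cm, ȳ = 108.01 cm

Part | A | x̄ᵢ | ȳᵢ | A·x̄ᵢ | A·ȳᵢ
plate | 46200.00 | 105.00 | 110.00 | 4851000.00 | 5082000.00
hole | -4081.00 | 88.50 | 130.50 | -361168.50 | -532570.50
Σ | 42119.00 |  |  | 4489831.50 | 4549429.50
x̄ = 4489831.50 / 42119.00 = 106.60 cm
ȳ = 4549429.50 / 42119.00 = 108.01 cm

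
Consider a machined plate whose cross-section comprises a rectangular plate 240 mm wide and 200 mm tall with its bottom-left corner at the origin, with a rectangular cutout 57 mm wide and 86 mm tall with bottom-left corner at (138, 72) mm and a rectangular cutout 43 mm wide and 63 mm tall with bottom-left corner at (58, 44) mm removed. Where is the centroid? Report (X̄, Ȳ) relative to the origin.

Part | A | x̄ᵢ | ȳᵢ | A·x̄ᵢ | A·ȳᵢ
plate | 48000.00 | 120.00 | 100.00 | 5760000.00 | 4800000.00
hole 1 | -4902.00 | 166.50 | 115.00 | -816183.00 | -563730.00
hole 2 | -2709.00 | 79.50 | 75.50 | -215365.50 | -204529.50
Σ | 40389.00 |  |  | 4728451.50 | 4031740.50
X̄ = 4728451.50 / 40389.00 = 117.07 mm
Ȳ = 4031740.50 / 40389.00 = 99.82 mm

X̄ = 117.07 mm, Ȳ = 99.82 mm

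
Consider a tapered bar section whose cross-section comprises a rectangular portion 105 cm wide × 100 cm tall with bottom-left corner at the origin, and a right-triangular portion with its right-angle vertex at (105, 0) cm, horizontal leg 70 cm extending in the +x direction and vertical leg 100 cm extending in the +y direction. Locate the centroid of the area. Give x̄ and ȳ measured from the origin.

x̄ = 71.46 cm, ȳ = 45.83 cm

Part | A | x̄ᵢ | ȳᵢ | A·x̄ᵢ | A·ȳᵢ
rectangular portion | 10500.00 | 52.50 | 50.00 | 551250.00 | 525000.00
triangular portion | 3500.00 | 128.33 | 33.33 | 449166.67 | 116666.67
Σ | 14000.00 |  |  | 1000416.67 | 641666.67
x̄ = 1000416.67 / 14000.00 = 71.46 cm
ȳ = 641666.67 / 14000.00 = 45.83 cm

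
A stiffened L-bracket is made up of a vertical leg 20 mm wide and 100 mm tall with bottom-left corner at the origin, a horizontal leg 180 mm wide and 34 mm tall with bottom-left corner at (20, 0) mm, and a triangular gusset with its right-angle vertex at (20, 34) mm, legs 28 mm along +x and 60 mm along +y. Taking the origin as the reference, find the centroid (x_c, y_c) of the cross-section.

vertical leg: A = 20 × 100 = 2000.00, centroid at (10.00, 50.00).
horizontal leg: A = 180 × 34 = 6120.00, centroid at (110.00, 17.00).
gusset: A = ½·28·60 = 840.00, centroid at (29.33, 54.00).
ΣA = 8960.00 mm², ΣAx_c = 717840.00 mm³, ΣAy_c = 249400.00 mm³.
x_c = 717840.00/8960.00 = 80.12 mm; y_c = 249400.00/8960.00 = 27.83 mm.

x_c = 80.12 mm, y_c = 27.83 mm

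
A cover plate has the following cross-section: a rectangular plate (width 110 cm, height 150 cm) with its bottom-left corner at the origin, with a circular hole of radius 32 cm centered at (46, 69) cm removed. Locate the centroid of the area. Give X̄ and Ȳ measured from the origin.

X̄ = 57.18 cm, Ȳ = 76.45 cm

Part | A | x̄ᵢ | ȳᵢ | A·x̄ᵢ | A·ȳᵢ
plate | 16500.00 | 55.00 | 75.00 | 907500.00 | 1237500.00
hole | -3216.99 | 46.00 | 69.00 | -147981.58 | -221972.37
Σ | 13283.01 |  |  | 759518.42 | 1015527.63
X̄ = 759518.42 / 13283.01 = 57.18 cm
Ȳ = 1015527.63 / 13283.01 = 76.45 cm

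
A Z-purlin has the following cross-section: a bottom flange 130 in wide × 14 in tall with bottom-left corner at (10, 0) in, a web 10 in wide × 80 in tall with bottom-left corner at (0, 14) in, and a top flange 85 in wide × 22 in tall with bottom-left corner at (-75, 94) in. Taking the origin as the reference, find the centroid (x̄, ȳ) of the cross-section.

bottom flange: A = 130 × 14 = 1820.00, centroid at (75.00, 7.00).
web: A = 10 × 80 = 800.00, centroid at (5.00, 54.00).
top flange: A = 85 × 22 = 1870.00, centroid at (-32.50, 105.00).
ΣA = 4490.00 in²
ΣAx̄ = (1820.00)(75.00) + (800.00)(5.00) + (1870.00)(-32.50) = 79725.00 in³
ΣAȳ = (1820.00)(7.00) + (800.00)(54.00) + (1870.00)(105.00) = 252290.00 in³
x̄ = 79725.00 / 4490.00 = 17.76 in
ȳ = 252290.00 / 4490.00 = 56.19 in

x̄ = 17.76 in, ȳ = 56.19 in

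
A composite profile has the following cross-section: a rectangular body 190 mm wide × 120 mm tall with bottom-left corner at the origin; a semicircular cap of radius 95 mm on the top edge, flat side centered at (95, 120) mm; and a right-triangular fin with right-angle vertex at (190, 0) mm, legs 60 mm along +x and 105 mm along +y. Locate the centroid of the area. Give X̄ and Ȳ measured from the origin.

X̄ = 104.03 mm, Ȳ = 93.48 mm

Part | A | x̄ᵢ | ȳᵢ | A·x̄ᵢ | A·ȳᵢ
rectangular body | 22800.00 | 95.00 | 60.00 | 2166000.00 | 1368000.00
semicircular top | 14176.44 | 95.00 | 160.32 | 1346761.50 | 2272755.76
triangular fin | 3150.00 | 210.00 | 35.00 | 661500.00 | 110250.00
Σ | 40126.44 |  |  | 4174261.50 | 3751005.76
X̄ = 4174261.50 / 40126.44 = 104.03 mm
Ȳ = 3751005.76 / 40126.44 = 93.48 mm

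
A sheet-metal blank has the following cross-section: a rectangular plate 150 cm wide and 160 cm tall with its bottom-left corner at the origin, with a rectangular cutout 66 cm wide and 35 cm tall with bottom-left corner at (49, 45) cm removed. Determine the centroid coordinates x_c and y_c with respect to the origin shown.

x_c = 74.25 cm, y_c = 81.86 cm

plate: A = 150 × 160 = 24000.00, centroid at (75.00, 80.00).
hole: A = −(66 × 35) = -2310.00, centroid at (82.00, 62.50).
ΣA = 21690.00 cm²
ΣAx_c = (24000.00)(75.00) + (-2310.00)(82.00) = 1610580.00 cm³
ΣAy_c = (24000.00)(80.00) + (-2310.00)(62.50) = 1775625.00 cm³
x_c = 1610580.00 / 21690.00 = 74.25 cm
y_c = 1775625.00 / 21690.00 = 81.86 cm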